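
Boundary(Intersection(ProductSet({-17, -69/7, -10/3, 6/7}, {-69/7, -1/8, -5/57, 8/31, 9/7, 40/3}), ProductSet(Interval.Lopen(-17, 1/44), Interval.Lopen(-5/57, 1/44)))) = EmptySet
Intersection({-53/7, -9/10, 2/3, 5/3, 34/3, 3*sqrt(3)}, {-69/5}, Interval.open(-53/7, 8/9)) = EmptySet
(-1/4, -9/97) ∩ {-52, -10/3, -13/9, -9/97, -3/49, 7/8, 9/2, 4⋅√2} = ∅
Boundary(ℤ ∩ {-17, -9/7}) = {-17}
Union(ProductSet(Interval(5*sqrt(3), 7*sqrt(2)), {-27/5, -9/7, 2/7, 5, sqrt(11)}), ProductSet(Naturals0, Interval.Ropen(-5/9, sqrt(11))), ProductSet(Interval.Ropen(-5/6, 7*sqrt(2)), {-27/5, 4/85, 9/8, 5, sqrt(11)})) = Union(ProductSet(Interval.Ropen(-5/6, 7*sqrt(2)), {-27/5, 4/85, 9/8, 5, sqrt(11)}), ProductSet(Interval(5*sqrt(3), 7*sqrt(2)), {-27/5, -9/7, 2/7, 5, sqrt(11)}), ProductSet(Naturals0, Interval.Ropen(-5/9, sqrt(11))))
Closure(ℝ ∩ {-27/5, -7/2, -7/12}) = {-27/5, -7/2, -7/12}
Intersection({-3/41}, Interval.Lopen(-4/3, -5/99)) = {-3/41}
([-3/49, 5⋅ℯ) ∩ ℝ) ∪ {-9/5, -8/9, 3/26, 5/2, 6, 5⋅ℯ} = {-9/5, -8/9} ∪ [-3/49, 5⋅ℯ]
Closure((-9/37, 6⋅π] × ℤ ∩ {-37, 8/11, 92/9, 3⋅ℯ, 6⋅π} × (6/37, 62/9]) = {8/11, 92/9, 3⋅ℯ, 6⋅π} × {1, 2, …, 6}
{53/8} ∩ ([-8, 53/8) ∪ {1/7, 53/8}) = {53/8}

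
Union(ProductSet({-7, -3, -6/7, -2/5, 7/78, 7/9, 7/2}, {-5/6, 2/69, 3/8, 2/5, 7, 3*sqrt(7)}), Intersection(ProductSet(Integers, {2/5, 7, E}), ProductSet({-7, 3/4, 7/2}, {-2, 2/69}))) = ProductSet({-7, -3, -6/7, -2/5, 7/78, 7/9, 7/2}, {-5/6, 2/69, 3/8, 2/5, 7, 3*sqrt(7)})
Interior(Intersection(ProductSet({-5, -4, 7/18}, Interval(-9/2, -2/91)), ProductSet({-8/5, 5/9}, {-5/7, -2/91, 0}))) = EmptySet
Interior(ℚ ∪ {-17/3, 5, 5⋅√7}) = ∅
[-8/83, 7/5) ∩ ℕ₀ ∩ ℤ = {0, 1}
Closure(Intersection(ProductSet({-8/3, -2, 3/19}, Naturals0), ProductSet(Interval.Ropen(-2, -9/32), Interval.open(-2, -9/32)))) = EmptySet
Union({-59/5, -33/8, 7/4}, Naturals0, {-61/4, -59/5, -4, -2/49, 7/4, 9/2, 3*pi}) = Union({-61/4, -59/5, -33/8, -4, -2/49, 7/4, 9/2, 3*pi}, Naturals0)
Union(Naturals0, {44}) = Naturals0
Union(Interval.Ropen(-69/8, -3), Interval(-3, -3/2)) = Interval(-69/8, -3/2)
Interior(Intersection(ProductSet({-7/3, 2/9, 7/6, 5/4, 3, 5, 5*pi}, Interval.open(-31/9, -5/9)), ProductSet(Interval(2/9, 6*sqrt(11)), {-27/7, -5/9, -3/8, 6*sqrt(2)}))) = EmptySet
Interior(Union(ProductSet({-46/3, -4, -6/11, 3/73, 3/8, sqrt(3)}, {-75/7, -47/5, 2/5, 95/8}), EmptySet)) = EmptySet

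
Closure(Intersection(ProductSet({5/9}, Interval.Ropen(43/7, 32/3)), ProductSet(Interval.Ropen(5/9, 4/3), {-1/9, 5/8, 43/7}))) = ProductSet({5/9}, {43/7})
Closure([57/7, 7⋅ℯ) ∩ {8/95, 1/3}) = ∅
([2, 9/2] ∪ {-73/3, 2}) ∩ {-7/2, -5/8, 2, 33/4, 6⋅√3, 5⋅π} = {2}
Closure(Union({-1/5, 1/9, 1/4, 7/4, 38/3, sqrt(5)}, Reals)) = Reals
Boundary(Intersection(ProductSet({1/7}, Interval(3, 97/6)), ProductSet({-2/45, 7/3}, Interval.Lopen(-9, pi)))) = EmptySet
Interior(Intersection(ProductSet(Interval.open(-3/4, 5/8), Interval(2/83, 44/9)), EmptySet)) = EmptySet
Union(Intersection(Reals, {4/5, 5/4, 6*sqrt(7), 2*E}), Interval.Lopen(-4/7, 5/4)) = Union({6*sqrt(7), 2*E}, Interval.Lopen(-4/7, 5/4))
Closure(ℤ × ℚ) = ℤ × ℝ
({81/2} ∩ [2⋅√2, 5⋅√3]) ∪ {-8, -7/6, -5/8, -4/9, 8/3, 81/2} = {-8, -7/6, -5/8, -4/9, 8/3, 81/2}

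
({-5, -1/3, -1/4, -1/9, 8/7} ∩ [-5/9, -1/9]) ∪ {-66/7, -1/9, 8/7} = {-66/7, -1/3, -1/4, -1/9, 8/7}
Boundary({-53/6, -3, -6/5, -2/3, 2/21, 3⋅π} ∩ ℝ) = {-53/6, -3, -6/5, -2/3, 2/21, 3⋅π}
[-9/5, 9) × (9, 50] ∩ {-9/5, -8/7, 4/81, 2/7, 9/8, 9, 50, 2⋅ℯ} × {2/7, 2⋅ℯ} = ∅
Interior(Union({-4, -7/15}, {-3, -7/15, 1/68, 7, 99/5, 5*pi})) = EmptySet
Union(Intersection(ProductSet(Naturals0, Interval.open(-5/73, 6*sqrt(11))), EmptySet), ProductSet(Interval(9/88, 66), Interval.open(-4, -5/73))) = ProductSet(Interval(9/88, 66), Interval.open(-4, -5/73))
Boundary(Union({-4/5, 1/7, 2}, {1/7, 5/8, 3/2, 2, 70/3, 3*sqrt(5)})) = {-4/5, 1/7, 5/8, 3/2, 2, 70/3, 3*sqrt(5)}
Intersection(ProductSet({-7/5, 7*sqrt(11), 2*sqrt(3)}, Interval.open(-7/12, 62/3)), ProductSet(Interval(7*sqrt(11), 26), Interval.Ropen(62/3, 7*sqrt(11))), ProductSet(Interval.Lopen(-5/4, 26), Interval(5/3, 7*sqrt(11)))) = EmptySet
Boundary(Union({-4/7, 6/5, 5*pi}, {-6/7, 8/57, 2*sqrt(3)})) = {-6/7, -4/7, 8/57, 6/5, 2*sqrt(3), 5*pi}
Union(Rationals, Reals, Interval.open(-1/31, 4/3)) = Interval(-oo, oo)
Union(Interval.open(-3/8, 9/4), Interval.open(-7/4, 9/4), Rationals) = Union(Interval(-7/4, 9/4), Rationals)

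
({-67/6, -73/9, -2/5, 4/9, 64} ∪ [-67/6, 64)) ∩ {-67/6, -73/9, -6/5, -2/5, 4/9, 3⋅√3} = {-67/6, -73/9, -6/5, -2/5, 4/9, 3⋅√3}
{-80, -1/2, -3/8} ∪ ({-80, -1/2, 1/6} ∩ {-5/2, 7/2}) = {-80, -1/2, -3/8}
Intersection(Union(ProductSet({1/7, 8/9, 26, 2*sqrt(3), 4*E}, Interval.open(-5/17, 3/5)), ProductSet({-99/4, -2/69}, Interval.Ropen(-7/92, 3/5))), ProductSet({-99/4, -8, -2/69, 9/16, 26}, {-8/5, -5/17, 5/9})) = ProductSet({-99/4, -2/69, 26}, {5/9})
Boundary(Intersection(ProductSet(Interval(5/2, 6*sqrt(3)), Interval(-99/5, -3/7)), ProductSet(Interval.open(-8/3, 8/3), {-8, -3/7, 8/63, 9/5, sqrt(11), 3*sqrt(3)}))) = ProductSet(Interval(5/2, 8/3), {-8, -3/7})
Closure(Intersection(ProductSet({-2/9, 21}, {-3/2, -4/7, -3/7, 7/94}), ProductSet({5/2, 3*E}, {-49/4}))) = EmptySet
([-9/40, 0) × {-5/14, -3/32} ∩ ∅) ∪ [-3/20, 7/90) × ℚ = [-3/20, 7/90) × ℚ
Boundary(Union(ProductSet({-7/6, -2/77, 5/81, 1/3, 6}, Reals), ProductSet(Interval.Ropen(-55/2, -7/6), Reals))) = ProductSet({-55/2, -7/6, -2/77, 5/81, 1/3, 6}, Reals)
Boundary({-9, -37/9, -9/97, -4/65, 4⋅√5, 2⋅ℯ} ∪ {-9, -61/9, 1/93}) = {-9, -61/9, -37/9, -9/97, -4/65, 1/93, 4⋅√5, 2⋅ℯ}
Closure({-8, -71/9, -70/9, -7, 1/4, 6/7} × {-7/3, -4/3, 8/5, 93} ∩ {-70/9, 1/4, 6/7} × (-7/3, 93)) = {-70/9, 1/4, 6/7} × {-4/3, 8/5}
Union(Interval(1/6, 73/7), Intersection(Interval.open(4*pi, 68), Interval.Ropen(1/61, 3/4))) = Interval(1/6, 73/7)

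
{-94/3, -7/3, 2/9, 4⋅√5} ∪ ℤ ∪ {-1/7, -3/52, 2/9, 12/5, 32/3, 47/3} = ℤ ∪ {-94/3, -7/3, -1/7, -3/52, 2/9, 12/5, 32/3, 47/3, 4⋅√5}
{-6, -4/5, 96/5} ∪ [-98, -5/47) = [-98, -5/47) ∪ {96/5}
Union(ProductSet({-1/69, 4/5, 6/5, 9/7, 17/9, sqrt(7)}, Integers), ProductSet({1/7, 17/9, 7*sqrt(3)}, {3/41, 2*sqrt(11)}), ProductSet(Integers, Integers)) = Union(ProductSet({1/7, 17/9, 7*sqrt(3)}, {3/41, 2*sqrt(11)}), ProductSet(Union({-1/69, 4/5, 6/5, 9/7, 17/9, sqrt(7)}, Integers), Integers))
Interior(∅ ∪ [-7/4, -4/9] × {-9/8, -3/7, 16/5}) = ∅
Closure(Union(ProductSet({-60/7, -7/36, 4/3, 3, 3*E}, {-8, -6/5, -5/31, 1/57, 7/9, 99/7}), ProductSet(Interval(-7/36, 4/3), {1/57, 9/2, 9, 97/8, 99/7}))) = Union(ProductSet({-60/7, -7/36, 4/3, 3, 3*E}, {-8, -6/5, -5/31, 1/57, 7/9, 99/7}), ProductSet(Interval(-7/36, 4/3), {1/57, 9/2, 9, 97/8, 99/7}))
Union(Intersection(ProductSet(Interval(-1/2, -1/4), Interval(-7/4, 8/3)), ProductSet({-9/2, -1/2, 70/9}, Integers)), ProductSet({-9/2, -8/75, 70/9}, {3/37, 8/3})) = Union(ProductSet({-1/2}, Range(-1, 3, 1)), ProductSet({-9/2, -8/75, 70/9}, {3/37, 8/3}))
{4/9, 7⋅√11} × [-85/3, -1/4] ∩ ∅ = ∅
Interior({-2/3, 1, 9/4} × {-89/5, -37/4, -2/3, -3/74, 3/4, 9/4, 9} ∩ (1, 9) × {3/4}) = ∅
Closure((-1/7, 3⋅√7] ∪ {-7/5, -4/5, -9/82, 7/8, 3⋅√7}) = {-7/5, -4/5} ∪ [-1/7, 3⋅√7]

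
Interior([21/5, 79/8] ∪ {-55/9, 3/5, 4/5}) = (21/5, 79/8)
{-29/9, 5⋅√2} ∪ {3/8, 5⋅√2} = {-29/9, 3/8, 5⋅√2}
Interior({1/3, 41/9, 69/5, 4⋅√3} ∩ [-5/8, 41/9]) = ∅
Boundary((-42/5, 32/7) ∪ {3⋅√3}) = {-42/5, 32/7, 3⋅√3}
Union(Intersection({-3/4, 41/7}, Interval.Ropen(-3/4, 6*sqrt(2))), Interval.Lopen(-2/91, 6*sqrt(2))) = Union({-3/4}, Interval.Lopen(-2/91, 6*sqrt(2)))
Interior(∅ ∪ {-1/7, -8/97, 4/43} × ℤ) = ∅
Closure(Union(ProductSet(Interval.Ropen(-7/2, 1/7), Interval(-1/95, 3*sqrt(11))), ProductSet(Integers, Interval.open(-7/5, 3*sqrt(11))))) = Union(ProductSet(Integers, Interval(-7/5, 3*sqrt(11))), ProductSet(Interval(-7/2, 1/7), Interval(-1/95, 3*sqrt(11))))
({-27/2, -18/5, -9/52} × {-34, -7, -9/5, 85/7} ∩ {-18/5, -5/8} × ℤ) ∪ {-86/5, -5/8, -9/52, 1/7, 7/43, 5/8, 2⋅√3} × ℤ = ({-18/5} × {-34, -7}) ∪ ({-86/5, -5/8, -9/52, 1/7, 7/43, 5/8, 2⋅√3} × ℤ)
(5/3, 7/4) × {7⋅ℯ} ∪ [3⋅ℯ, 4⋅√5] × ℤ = ((5/3, 7/4) × {7⋅ℯ}) ∪ ([3⋅ℯ, 4⋅√5] × ℤ)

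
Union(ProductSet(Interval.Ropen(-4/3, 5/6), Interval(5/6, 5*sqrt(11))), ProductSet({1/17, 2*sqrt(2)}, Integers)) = Union(ProductSet({1/17, 2*sqrt(2)}, Integers), ProductSet(Interval.Ropen(-4/3, 5/6), Interval(5/6, 5*sqrt(11))))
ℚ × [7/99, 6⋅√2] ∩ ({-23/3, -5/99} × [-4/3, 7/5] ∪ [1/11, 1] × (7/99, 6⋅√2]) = ({-23/3, -5/99} × [7/99, 7/5]) ∪ ((ℚ ∩ [1/11, 1]) × (7/99, 6⋅√2])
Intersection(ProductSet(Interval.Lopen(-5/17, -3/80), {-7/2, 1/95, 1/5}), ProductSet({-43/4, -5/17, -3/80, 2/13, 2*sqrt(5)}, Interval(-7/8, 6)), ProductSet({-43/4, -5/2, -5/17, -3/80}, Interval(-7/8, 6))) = ProductSet({-3/80}, {1/95, 1/5})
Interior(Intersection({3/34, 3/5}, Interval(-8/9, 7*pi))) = EmptySet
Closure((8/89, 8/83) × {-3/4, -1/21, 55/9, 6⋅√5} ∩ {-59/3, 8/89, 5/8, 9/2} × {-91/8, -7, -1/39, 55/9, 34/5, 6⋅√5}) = ∅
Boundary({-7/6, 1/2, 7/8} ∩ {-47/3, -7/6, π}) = {-7/6}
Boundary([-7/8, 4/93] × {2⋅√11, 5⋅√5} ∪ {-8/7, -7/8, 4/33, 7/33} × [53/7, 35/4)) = ({-8/7, -7/8, 4/33, 7/33} × [53/7, 35/4]) ∪ ([-7/8, 4/93] × {2⋅√11, 5⋅√5})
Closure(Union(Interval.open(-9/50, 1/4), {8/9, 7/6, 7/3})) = Union({8/9, 7/6, 7/3}, Interval(-9/50, 1/4))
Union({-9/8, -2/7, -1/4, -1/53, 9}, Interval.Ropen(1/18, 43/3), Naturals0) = Union({-9/8, -2/7, -1/4, -1/53}, Interval.Ropen(1/18, 43/3), Naturals0)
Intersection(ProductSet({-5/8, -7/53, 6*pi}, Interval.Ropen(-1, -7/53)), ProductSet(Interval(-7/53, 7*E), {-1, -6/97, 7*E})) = ProductSet({-7/53, 6*pi}, {-1})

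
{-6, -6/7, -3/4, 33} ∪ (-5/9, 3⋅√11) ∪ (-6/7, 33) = {-6} ∪ [-6/7, 33]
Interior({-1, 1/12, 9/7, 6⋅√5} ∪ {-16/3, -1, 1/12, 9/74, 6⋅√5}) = ∅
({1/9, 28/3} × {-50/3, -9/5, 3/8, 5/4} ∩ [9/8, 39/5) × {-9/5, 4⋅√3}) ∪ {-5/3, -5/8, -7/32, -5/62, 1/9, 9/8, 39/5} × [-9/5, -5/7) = {-5/3, -5/8, -7/32, -5/62, 1/9, 9/8, 39/5} × [-9/5, -5/7)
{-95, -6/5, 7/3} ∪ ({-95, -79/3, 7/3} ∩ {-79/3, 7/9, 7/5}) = {-95, -79/3, -6/5, 7/3}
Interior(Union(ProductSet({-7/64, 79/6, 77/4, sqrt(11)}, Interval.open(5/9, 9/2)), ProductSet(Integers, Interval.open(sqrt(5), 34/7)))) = EmptySet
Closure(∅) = ∅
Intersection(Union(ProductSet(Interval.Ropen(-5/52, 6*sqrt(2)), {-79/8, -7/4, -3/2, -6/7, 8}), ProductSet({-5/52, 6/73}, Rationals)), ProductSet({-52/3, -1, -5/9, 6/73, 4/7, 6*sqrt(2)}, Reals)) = Union(ProductSet({6/73}, Rationals), ProductSet({6/73, 4/7}, {-79/8, -7/4, -3/2, -6/7, 8}))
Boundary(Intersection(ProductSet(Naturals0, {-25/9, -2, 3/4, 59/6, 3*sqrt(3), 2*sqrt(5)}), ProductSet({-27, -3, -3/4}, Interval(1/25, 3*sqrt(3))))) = EmptySet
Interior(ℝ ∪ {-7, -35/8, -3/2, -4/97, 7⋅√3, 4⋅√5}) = ℝ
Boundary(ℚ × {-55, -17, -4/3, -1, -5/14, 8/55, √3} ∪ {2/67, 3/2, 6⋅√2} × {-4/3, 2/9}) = ({2/67, 3/2, 6⋅√2} × {-4/3, 2/9}) ∪ (ℝ × {-55, -17, -4/3, -1, -5/14, 8/55, √3})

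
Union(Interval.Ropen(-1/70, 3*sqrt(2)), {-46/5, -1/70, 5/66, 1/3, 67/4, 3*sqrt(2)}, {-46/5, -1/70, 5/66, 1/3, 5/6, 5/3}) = Union({-46/5, 67/4}, Interval(-1/70, 3*sqrt(2)))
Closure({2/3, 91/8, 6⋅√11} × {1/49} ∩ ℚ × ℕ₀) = ∅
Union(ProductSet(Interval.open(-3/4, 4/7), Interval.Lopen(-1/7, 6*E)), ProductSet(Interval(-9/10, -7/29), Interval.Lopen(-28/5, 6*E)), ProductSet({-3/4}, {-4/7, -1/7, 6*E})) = Union(ProductSet(Interval(-9/10, -7/29), Interval.Lopen(-28/5, 6*E)), ProductSet(Interval.open(-3/4, 4/7), Interval.Lopen(-1/7, 6*E)))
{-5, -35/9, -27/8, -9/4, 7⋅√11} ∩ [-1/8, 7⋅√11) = ∅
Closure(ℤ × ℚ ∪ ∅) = ℤ × ℝ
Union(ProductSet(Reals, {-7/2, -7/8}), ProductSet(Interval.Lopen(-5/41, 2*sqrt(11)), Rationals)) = Union(ProductSet(Interval.Lopen(-5/41, 2*sqrt(11)), Rationals), ProductSet(Reals, {-7/2, -7/8}))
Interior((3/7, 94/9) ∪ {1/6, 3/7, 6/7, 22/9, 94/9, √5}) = (3/7, 94/9)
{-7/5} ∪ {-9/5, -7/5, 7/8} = {-9/5, -7/5, 7/8}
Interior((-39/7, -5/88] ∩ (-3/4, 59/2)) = (-3/4, -5/88)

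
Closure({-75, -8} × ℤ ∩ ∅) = ∅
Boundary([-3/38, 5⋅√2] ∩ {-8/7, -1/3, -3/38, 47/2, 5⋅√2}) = {-3/38, 5⋅√2}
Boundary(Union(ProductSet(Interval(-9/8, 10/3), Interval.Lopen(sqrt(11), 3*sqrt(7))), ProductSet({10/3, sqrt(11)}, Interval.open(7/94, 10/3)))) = Union(ProductSet({10/3}, Interval(7/94, 10/3)), ProductSet({-9/8, 10/3}, Interval(sqrt(11), 3*sqrt(7))), ProductSet({10/3, sqrt(11)}, Interval(7/94, sqrt(11))), ProductSet(Interval(-9/8, 10/3), {sqrt(11), 3*sqrt(7)}))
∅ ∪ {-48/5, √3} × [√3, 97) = {-48/5, √3} × [√3, 97)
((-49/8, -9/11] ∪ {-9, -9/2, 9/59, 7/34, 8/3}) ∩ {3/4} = ∅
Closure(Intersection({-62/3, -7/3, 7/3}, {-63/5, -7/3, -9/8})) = {-7/3}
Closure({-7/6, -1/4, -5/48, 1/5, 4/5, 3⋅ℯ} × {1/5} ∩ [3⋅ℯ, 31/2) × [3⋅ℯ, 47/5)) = ∅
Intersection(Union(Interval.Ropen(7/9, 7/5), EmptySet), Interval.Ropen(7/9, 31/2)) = Interval.Ropen(7/9, 7/5)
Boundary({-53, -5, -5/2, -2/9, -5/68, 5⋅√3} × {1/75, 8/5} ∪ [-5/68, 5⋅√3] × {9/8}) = ([-5/68, 5⋅√3] × {9/8}) ∪ ({-53, -5, -5/2, -2/9, -5/68, 5⋅√3} × {1/75, 8/5})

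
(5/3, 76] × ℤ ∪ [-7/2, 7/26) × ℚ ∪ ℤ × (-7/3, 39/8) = (ℤ × (-7/3, 39/8)) ∪ ([-7/2, 7/26) × ℚ) ∪ ((5/3, 76] × ℤ)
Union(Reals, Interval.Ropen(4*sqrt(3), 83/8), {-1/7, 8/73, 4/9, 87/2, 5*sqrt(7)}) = Interval(-oo, oo)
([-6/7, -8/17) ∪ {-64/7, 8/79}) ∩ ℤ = ∅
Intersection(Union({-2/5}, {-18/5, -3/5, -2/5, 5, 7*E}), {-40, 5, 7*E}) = {5, 7*E}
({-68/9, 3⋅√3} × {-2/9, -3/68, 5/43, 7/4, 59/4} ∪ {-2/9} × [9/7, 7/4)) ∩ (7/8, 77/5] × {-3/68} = {3⋅√3} × {-3/68}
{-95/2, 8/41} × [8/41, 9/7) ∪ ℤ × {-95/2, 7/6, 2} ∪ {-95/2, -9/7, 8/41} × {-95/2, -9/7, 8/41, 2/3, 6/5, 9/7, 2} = (ℤ × {-95/2, 7/6, 2}) ∪ ({-95/2, 8/41} × [8/41, 9/7)) ∪ ({-95/2, -9/7, 8/41} × {-95/2, -9/7, 8/41, 2/3, 6/5, 9/7, 2})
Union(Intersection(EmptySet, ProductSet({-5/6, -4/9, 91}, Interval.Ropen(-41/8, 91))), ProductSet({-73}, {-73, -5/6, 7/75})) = ProductSet({-73}, {-73, -5/6, 7/75})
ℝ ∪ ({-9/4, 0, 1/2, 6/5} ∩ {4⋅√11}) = ℝ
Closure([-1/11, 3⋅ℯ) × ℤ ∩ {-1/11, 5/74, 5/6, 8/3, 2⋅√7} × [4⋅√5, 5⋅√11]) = {-1/11, 5/74, 5/6, 8/3, 2⋅√7} × {9, 10, …, 16}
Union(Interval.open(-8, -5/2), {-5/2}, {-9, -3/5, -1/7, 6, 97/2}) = Union({-9, -3/5, -1/7, 6, 97/2}, Interval.Lopen(-8, -5/2))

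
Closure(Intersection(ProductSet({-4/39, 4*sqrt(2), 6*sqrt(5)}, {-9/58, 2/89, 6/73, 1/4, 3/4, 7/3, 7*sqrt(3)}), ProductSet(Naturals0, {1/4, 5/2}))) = EmptySet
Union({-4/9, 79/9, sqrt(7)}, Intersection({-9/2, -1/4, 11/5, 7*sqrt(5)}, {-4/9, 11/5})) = {-4/9, 11/5, 79/9, sqrt(7)}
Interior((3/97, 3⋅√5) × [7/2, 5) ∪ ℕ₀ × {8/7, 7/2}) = ((3/97, 3⋅√5) ∪ ((3/97, 3⋅√5) \ (ℕ₀ ∪ (ℕ₀ \ (3/97, 3⋅√5))))) × (7/2, 5)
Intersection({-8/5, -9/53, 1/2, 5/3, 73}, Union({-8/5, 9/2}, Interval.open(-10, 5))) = {-8/5, -9/53, 1/2, 5/3}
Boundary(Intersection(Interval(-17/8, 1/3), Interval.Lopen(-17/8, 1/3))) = {-17/8, 1/3}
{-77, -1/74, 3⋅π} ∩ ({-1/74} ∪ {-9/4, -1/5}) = {-1/74}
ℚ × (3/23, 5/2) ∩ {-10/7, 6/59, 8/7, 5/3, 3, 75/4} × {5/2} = ∅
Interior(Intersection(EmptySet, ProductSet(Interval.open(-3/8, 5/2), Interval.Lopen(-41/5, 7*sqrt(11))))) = EmptySet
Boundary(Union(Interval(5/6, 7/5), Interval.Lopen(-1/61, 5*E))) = {-1/61, 5*E}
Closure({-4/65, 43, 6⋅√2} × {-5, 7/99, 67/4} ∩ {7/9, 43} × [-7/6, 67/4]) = {43} × {7/99, 67/4}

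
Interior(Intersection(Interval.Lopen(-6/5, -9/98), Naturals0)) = EmptySet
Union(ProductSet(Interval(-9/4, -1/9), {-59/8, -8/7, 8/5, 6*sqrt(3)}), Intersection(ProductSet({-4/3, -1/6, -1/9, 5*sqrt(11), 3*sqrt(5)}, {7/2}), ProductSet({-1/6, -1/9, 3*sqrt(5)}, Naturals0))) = ProductSet(Interval(-9/4, -1/9), {-59/8, -8/7, 8/5, 6*sqrt(3)})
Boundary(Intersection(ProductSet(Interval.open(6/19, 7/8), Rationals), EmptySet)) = EmptySet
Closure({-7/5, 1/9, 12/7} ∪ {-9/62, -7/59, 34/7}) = {-7/5, -9/62, -7/59, 1/9, 12/7, 34/7}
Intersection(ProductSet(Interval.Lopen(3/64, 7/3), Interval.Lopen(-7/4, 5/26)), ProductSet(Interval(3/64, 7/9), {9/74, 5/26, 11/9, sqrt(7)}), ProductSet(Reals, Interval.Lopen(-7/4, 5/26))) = ProductSet(Interval.Lopen(3/64, 7/9), {9/74, 5/26})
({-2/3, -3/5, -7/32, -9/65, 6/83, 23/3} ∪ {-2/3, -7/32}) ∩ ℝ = {-2/3, -3/5, -7/32, -9/65, 6/83, 23/3}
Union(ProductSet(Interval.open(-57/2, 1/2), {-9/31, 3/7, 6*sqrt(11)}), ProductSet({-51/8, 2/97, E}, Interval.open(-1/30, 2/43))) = Union(ProductSet({-51/8, 2/97, E}, Interval.open(-1/30, 2/43)), ProductSet(Interval.open(-57/2, 1/2), {-9/31, 3/7, 6*sqrt(11)}))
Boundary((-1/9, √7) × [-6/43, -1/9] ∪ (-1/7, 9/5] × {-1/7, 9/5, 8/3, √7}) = ({-1/9, √7} × [-6/43, -1/9]) ∪ ([-1/9, √7] × {-6/43, -1/9}) ∪ ([-1/7, 9/5] × {-1/7, 9/5, 8/3, √7})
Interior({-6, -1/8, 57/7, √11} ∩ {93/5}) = ∅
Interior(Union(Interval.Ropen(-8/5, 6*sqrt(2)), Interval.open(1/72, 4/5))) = Interval.open(-8/5, 6*sqrt(2))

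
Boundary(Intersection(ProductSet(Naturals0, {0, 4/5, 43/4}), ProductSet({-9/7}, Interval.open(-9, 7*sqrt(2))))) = EmptySet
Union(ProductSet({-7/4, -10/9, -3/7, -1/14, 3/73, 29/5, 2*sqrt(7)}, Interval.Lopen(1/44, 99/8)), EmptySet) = ProductSet({-7/4, -10/9, -3/7, -1/14, 3/73, 29/5, 2*sqrt(7)}, Interval.Lopen(1/44, 99/8))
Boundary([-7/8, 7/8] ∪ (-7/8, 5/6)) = {-7/8, 7/8}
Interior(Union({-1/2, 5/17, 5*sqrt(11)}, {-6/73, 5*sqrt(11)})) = EmptySet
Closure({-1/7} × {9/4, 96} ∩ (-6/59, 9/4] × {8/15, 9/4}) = ∅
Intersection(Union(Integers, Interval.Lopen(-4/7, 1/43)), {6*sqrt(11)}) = EmptySet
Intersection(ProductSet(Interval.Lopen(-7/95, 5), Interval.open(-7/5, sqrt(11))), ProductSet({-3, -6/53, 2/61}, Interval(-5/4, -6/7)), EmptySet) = EmptySet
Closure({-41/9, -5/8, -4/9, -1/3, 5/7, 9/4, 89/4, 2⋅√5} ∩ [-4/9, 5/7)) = {-4/9, -1/3}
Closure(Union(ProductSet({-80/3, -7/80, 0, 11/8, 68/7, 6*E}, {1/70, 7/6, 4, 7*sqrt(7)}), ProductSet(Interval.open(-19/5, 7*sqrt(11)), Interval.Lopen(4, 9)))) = Union(ProductSet({-19/5, 7*sqrt(11)}, Interval(4, 9)), ProductSet({-80/3, -7/80, 0, 11/8, 68/7, 6*E}, {1/70, 7/6, 4, 7*sqrt(7)}), ProductSet(Interval(-19/5, 7*sqrt(11)), {4, 9}), ProductSet(Interval.open(-19/5, 7*sqrt(11)), Interval.Lopen(4, 9)))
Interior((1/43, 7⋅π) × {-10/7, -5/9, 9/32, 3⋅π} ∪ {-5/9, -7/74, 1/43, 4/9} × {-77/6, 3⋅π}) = ∅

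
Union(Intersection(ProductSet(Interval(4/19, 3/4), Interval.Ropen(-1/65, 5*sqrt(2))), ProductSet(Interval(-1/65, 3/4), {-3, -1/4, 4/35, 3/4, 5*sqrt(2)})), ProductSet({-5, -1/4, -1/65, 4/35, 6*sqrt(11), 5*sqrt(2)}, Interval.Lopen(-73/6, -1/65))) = Union(ProductSet({-5, -1/4, -1/65, 4/35, 6*sqrt(11), 5*sqrt(2)}, Interval.Lopen(-73/6, -1/65)), ProductSet(Interval(4/19, 3/4), {4/35, 3/4}))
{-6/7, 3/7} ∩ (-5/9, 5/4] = {3/7}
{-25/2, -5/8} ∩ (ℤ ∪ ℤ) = ∅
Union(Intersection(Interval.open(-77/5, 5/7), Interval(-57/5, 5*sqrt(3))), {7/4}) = Union({7/4}, Interval.Ropen(-57/5, 5/7))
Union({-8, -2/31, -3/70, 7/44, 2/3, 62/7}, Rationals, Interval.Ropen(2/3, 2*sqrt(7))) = Union(Interval.Ropen(2/3, 2*sqrt(7)), Rationals)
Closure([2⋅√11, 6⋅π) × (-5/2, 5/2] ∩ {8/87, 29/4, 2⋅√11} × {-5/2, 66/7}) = ∅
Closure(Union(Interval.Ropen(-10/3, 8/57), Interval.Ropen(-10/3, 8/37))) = Interval(-10/3, 8/37)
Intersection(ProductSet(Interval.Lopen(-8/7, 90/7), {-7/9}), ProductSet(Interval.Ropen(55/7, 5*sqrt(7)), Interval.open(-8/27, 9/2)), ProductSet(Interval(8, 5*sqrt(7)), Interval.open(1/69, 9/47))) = EmptySet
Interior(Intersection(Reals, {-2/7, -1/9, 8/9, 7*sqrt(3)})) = EmptySet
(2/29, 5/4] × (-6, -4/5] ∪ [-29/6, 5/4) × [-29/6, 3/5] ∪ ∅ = ([-29/6, 5/4) × [-29/6, 3/5]) ∪ ((2/29, 5/4] × (-6, -4/5])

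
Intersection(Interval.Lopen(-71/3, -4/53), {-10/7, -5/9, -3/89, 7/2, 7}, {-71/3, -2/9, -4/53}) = EmptySet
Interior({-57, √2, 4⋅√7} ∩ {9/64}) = ∅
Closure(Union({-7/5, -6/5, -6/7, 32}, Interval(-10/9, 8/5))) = Union({-7/5, -6/5, 32}, Interval(-10/9, 8/5))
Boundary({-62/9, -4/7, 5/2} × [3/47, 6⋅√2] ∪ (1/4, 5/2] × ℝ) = ({1/4, 5/2} × ℝ) ∪ ({-62/9, -4/7, 5/2} × [3/47, 6⋅√2])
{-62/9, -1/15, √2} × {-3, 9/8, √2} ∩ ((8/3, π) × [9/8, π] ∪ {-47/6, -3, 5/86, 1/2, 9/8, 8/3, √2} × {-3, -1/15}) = {√2} × {-3}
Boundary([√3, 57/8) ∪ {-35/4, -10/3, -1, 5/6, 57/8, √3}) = {-35/4, -10/3, -1, 5/6, 57/8, √3}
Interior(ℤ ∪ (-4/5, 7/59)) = ({0} \ ℤ \ (-4/5, 7/59)) ∪ (ℤ \ ({-4/5, 7/59} ∪ (ℤ \ (-4/5, 7/59)))) ∪ ((-4/5, 7/59) \ ℤ \ (-4/5, 7/59)) ∪ ({0} \ ({-4/5, 7/59} ∪ (ℤ \ (-4/5, 7/59))))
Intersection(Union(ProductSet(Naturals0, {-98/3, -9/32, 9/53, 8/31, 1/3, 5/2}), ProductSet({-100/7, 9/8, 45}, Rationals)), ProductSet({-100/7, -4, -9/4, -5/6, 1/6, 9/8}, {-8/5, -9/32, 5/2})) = ProductSet({-100/7, 9/8}, {-8/5, -9/32, 5/2})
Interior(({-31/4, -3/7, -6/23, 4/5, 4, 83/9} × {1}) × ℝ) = ∅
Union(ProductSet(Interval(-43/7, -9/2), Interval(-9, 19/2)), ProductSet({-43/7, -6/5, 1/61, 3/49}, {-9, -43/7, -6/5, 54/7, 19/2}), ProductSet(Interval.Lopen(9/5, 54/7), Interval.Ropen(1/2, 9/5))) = Union(ProductSet({-43/7, -6/5, 1/61, 3/49}, {-9, -43/7, -6/5, 54/7, 19/2}), ProductSet(Interval(-43/7, -9/2), Interval(-9, 19/2)), ProductSet(Interval.Lopen(9/5, 54/7), Interval.Ropen(1/2, 9/5)))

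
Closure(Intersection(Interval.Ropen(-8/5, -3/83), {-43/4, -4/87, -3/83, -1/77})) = {-4/87}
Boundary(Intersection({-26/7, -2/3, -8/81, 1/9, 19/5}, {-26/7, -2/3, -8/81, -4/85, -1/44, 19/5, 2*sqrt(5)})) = {-26/7, -2/3, -8/81, 19/5}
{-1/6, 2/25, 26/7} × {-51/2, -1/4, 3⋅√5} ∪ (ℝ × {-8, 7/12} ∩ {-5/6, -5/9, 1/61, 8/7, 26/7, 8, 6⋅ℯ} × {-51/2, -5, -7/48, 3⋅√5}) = {-1/6, 2/25, 26/7} × {-51/2, -1/4, 3⋅√5}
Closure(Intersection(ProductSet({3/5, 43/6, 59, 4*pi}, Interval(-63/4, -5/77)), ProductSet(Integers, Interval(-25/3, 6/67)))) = ProductSet({59}, Interval(-25/3, -5/77))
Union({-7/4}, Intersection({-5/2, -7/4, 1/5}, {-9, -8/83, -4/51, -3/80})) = {-7/4}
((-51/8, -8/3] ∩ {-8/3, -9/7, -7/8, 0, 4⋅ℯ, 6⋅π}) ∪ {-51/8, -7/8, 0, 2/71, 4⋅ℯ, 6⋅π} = {-51/8, -8/3, -7/8, 0, 2/71, 4⋅ℯ, 6⋅π}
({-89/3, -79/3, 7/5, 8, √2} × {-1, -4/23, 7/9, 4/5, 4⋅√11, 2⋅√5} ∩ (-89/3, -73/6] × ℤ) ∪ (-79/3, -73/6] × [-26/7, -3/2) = ({-79/3} × {-1}) ∪ ((-79/3, -73/6] × [-26/7, -3/2))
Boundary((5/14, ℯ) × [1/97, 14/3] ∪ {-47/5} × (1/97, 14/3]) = ([5/14, ℯ] × {1/97, 14/3}) ∪ ({-47/5, 5/14, ℯ} × [1/97, 14/3])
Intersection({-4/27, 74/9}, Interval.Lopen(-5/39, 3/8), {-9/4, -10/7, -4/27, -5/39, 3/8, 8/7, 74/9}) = EmptySet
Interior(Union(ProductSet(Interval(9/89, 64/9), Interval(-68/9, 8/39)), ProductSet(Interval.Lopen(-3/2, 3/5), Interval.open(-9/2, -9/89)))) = Union(ProductSet(Interval.open(-3/2, 64/9), Interval.open(-9/2, -9/89)), ProductSet(Interval.open(9/89, 64/9), Interval.open(-68/9, 8/39)))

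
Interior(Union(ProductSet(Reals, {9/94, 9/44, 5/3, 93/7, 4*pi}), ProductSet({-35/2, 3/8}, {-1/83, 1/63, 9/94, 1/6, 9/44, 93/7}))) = EmptySet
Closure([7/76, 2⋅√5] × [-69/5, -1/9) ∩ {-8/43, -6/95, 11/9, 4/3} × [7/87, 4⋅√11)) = ∅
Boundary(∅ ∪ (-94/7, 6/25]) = {-94/7, 6/25}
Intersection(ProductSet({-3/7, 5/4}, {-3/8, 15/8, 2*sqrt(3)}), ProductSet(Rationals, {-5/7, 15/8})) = ProductSet({-3/7, 5/4}, {15/8})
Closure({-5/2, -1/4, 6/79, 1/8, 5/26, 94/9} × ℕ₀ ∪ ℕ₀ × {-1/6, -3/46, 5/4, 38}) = (ℕ₀ × {-1/6, -3/46, 5/4, 38}) ∪ ({-5/2, -1/4, 6/79, 1/8, 5/26, 94/9} × ℕ₀)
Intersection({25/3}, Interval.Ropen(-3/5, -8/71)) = EmptySet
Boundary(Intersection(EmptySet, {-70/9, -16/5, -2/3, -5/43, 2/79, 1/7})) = EmptySet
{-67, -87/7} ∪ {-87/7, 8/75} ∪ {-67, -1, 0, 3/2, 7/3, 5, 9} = {-67, -87/7, -1, 0, 8/75, 3/2, 7/3, 5, 9}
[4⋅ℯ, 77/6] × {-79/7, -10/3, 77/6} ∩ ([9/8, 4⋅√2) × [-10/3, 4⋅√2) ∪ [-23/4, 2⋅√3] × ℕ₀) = ∅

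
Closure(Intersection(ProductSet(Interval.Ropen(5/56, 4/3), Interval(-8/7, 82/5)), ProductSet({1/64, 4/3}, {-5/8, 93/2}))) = EmptySet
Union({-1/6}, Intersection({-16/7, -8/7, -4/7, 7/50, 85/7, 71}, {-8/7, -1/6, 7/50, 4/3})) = {-8/7, -1/6, 7/50}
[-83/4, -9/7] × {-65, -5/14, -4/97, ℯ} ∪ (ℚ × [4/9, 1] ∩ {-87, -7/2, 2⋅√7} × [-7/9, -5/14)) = [-83/4, -9/7] × {-65, -5/14, -4/97, ℯ}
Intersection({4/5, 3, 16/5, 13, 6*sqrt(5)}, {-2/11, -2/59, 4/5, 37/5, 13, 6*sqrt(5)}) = {4/5, 13, 6*sqrt(5)}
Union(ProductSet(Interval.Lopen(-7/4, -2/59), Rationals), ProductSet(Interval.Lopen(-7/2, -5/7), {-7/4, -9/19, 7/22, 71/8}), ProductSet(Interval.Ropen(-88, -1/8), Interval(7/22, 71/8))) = Union(ProductSet(Interval.Ropen(-88, -1/8), Interval(7/22, 71/8)), ProductSet(Interval.Lopen(-7/2, -5/7), {-7/4, -9/19, 7/22, 71/8}), ProductSet(Interval.Lopen(-7/4, -2/59), Rationals))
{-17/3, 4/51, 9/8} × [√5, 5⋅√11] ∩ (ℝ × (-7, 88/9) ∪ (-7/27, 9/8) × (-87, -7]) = {-17/3, 4/51, 9/8} × [√5, 88/9)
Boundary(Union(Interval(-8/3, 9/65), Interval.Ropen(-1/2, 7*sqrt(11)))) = {-8/3, 7*sqrt(11)}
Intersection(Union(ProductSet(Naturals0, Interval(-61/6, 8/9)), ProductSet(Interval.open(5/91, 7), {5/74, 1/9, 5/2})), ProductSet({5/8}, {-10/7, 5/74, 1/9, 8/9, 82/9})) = ProductSet({5/8}, {5/74, 1/9})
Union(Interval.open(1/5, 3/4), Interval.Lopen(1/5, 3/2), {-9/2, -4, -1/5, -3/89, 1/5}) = Union({-9/2, -4, -1/5, -3/89}, Interval(1/5, 3/2))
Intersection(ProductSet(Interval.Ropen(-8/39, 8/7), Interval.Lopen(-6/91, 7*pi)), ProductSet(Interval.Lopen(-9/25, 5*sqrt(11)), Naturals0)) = ProductSet(Interval.Ropen(-8/39, 8/7), Range(0, 22, 1))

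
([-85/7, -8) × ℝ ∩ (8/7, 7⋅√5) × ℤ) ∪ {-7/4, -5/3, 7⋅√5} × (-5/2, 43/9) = {-7/4, -5/3, 7⋅√5} × (-5/2, 43/9)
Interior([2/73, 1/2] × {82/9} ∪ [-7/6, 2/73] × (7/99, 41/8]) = (-7/6, 2/73) × (7/99, 41/8)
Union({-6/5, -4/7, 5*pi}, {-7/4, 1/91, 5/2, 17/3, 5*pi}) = {-7/4, -6/5, -4/7, 1/91, 5/2, 17/3, 5*pi}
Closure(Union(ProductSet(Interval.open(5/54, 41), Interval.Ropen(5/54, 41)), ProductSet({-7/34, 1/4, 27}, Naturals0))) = Union(ProductSet({-7/34}, Naturals0), ProductSet({5/54, 41}, Interval(5/54, 41)), ProductSet({-7/34, 1/4, 27}, Union(Complement(Naturals0, Interval.open(5/54, 41)), Naturals0)), ProductSet(Interval(5/54, 41), {5/54, 41}), ProductSet(Interval.open(5/54, 41), Interval.Ropen(5/54, 41)))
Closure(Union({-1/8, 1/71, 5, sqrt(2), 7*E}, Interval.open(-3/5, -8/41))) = Union({-1/8, 1/71, 5, sqrt(2), 7*E}, Interval(-3/5, -8/41))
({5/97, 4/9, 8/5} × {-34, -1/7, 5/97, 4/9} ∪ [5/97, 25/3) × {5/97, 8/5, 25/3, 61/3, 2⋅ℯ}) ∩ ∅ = ∅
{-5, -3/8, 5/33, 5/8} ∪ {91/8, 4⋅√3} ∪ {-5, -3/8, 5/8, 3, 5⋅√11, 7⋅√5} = {-5, -3/8, 5/33, 5/8, 3, 91/8, 5⋅√11, 4⋅√3, 7⋅√5}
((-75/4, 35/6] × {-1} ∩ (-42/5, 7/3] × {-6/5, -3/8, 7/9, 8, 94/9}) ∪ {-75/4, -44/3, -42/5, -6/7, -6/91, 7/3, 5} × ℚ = {-75/4, -44/3, -42/5, -6/7, -6/91, 7/3, 5} × ℚ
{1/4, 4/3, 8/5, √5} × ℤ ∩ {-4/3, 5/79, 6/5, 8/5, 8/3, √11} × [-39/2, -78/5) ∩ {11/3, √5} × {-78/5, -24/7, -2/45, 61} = ∅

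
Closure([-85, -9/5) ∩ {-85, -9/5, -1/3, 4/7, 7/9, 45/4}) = {-85}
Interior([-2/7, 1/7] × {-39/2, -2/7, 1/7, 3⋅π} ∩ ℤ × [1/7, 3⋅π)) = ∅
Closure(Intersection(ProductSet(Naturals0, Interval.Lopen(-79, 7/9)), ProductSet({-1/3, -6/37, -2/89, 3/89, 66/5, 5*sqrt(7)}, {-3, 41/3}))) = EmptySet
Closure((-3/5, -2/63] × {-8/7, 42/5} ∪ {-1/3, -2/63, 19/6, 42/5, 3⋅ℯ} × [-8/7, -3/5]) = ([-3/5, -2/63] × {-8/7, 42/5}) ∪ ({-1/3, -2/63, 19/6, 42/5, 3⋅ℯ} × [-8/7, -3/5])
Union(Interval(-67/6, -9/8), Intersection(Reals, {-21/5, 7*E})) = Union({7*E}, Interval(-67/6, -9/8))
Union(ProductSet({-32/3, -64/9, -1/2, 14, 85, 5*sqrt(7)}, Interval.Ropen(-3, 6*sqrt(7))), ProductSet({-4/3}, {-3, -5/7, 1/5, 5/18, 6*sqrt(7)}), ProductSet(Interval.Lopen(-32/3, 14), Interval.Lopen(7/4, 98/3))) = Union(ProductSet({-4/3}, {-3, -5/7, 1/5, 5/18, 6*sqrt(7)}), ProductSet({-32/3, -64/9, -1/2, 14, 85, 5*sqrt(7)}, Interval.Ropen(-3, 6*sqrt(7))), ProductSet(Interval.Lopen(-32/3, 14), Interval.Lopen(7/4, 98/3)))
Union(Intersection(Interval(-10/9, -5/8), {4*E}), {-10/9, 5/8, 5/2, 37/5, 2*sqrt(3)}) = {-10/9, 5/8, 5/2, 37/5, 2*sqrt(3)}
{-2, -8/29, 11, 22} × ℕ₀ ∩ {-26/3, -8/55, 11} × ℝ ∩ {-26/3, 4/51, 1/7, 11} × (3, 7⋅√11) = {11} × {4, 5, …, 23}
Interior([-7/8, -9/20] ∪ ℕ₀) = ((-7/8, -9/20) \ ℕ₀ \ (-7/8, -9/20)) ∪ (ℕ₀ \ ({-7/8, -9/20} ∪ (ℕ₀ \ (-7/8, -9/20))))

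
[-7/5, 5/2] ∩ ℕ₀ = {0, 1, 2}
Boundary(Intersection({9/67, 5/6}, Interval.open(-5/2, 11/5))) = {9/67, 5/6}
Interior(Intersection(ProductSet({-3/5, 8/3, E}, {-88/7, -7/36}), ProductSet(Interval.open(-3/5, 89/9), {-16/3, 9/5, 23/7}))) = EmptySet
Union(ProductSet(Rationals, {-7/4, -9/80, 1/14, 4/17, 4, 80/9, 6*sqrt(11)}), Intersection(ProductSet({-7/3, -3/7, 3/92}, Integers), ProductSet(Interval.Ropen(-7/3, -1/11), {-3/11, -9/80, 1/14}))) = ProductSet(Rationals, {-7/4, -9/80, 1/14, 4/17, 4, 80/9, 6*sqrt(11)})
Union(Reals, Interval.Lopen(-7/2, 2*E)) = Interval(-oo, oo)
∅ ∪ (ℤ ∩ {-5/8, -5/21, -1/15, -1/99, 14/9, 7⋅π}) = ∅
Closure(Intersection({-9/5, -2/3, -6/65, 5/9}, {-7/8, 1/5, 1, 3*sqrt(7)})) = EmptySet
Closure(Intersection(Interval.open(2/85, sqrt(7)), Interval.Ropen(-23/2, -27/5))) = EmptySet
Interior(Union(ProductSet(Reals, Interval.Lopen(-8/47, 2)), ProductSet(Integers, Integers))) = Union(ProductSet(Complement(Reals, Integers), Interval.open(-8/47, 2)), ProductSet(Integers, Complement(Integers, Union(Complement(Integers, Interval.open(-8/47, 2)), {-8/47}))), ProductSet(Reals, Complement(Interval.open(-8/47, 2), Complement(Integers, Interval.open(-8/47, 2)))))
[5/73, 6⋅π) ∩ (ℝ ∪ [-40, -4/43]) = [5/73, 6⋅π)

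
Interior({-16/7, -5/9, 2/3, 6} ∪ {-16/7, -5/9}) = ∅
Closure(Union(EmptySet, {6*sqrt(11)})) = {6*sqrt(11)}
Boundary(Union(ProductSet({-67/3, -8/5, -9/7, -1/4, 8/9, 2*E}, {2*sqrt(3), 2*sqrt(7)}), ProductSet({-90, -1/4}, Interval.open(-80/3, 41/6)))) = Union(ProductSet({-90, -1/4}, Interval(-80/3, 41/6)), ProductSet({-67/3, -8/5, -9/7, -1/4, 8/9, 2*E}, {2*sqrt(3), 2*sqrt(7)}))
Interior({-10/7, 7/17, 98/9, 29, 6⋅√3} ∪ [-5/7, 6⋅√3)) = (-5/7, 6⋅√3)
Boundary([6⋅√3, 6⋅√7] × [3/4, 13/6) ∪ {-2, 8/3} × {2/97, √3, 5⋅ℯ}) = ({-2, 8/3} × {2/97, √3, 5⋅ℯ}) ∪ ({6⋅√3, 6⋅√7} × [3/4, 13/6]) ∪ ([6⋅√3, 6⋅√7] × {3/4, 13/6})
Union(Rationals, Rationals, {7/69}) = Rationals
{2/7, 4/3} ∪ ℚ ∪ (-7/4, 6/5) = ℚ ∪ [-7/4, 6/5]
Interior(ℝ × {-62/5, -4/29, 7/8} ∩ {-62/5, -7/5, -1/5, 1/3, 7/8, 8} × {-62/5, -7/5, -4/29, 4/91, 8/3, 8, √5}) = ∅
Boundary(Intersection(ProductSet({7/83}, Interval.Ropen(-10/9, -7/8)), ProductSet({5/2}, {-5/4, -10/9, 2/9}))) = EmptySet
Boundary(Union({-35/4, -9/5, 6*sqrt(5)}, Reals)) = EmptySet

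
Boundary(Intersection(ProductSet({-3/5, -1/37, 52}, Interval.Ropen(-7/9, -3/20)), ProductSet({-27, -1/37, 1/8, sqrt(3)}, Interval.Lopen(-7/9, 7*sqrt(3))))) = ProductSet({-1/37}, Interval(-7/9, -3/20))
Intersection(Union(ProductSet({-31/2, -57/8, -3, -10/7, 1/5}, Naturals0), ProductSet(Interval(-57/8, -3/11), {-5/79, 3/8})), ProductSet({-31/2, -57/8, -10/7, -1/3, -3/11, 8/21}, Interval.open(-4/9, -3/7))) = EmptySet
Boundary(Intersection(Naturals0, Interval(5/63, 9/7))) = Range(1, 2, 1)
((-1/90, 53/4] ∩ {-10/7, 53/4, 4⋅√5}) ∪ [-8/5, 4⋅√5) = [-8/5, 4⋅√5] ∪ {53/4}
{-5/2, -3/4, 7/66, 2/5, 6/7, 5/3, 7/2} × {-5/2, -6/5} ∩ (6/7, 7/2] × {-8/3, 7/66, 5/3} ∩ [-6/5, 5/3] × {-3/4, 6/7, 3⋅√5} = ∅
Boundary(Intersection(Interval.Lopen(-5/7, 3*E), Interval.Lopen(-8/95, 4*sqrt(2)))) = {-8/95, 4*sqrt(2)}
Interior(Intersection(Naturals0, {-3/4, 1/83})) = EmptySet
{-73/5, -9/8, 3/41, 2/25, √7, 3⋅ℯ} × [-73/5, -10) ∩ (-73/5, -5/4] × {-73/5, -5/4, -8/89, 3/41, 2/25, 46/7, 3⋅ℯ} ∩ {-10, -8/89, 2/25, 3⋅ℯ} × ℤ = ∅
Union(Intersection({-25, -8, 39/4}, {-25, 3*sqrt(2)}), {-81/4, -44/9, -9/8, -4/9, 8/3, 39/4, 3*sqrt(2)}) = {-25, -81/4, -44/9, -9/8, -4/9, 8/3, 39/4, 3*sqrt(2)}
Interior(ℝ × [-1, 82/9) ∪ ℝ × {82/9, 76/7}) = ℝ × (-1, 82/9)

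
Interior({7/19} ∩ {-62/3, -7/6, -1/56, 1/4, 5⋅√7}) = ∅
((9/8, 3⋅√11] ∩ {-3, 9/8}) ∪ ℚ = ℚ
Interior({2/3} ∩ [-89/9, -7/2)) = ∅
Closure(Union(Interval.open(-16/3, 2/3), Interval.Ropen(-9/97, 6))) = Interval(-16/3, 6)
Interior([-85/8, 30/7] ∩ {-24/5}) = ∅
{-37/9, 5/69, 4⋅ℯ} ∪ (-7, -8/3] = (-7, -8/3] ∪ {5/69, 4⋅ℯ}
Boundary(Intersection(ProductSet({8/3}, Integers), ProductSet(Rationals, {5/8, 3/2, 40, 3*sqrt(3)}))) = ProductSet({8/3}, {40})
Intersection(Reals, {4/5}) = {4/5}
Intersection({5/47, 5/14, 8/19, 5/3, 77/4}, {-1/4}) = EmptySet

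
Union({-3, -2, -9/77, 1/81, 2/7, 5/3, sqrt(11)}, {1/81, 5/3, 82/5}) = {-3, -2, -9/77, 1/81, 2/7, 5/3, 82/5, sqrt(11)}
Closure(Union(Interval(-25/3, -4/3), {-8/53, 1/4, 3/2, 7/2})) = Union({-8/53, 1/4, 3/2, 7/2}, Interval(-25/3, -4/3))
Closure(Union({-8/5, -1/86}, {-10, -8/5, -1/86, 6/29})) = {-10, -8/5, -1/86, 6/29}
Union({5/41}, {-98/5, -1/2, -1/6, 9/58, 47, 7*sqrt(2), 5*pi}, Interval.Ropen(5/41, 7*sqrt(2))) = Union({-98/5, -1/2, -1/6, 47, 5*pi}, Interval(5/41, 7*sqrt(2)))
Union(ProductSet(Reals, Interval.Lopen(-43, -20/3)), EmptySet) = ProductSet(Reals, Interval.Lopen(-43, -20/3))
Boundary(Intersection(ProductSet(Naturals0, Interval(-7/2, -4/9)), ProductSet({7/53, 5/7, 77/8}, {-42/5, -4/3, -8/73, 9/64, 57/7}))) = EmptySet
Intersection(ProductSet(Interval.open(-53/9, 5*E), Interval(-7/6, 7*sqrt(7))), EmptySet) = EmptySet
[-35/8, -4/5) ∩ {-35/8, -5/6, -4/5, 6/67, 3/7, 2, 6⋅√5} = {-35/8, -5/6}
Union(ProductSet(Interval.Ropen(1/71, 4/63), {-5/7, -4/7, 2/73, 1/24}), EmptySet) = ProductSet(Interval.Ropen(1/71, 4/63), {-5/7, -4/7, 2/73, 1/24})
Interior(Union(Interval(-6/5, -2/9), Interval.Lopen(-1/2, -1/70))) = Interval.open(-6/5, -1/70)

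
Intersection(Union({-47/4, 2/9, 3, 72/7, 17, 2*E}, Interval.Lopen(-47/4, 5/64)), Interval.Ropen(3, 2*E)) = {3}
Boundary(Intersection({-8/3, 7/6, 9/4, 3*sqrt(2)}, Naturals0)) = EmptySet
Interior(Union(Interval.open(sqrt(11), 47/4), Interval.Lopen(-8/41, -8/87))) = Union(Interval.open(-8/41, -8/87), Interval.open(sqrt(11), 47/4))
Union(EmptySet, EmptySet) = EmptySet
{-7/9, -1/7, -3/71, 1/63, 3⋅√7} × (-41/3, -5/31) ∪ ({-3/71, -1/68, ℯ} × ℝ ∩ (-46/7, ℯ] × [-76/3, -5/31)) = ({-3/71, -1/68, ℯ} × [-76/3, -5/31)) ∪ ({-7/9, -1/7, -3/71, 1/63, 3⋅√7} × (-41/3, -5/31))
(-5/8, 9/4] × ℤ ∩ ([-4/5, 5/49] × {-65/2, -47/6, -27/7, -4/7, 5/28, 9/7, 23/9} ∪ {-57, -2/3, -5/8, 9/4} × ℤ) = {9/4} × ℤ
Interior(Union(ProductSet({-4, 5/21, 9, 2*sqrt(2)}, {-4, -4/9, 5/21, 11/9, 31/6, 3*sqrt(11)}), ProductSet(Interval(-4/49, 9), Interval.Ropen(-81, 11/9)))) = ProductSet(Interval.open(-4/49, 9), Interval.open(-81, 11/9))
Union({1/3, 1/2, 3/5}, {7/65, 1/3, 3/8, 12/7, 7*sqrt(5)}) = {7/65, 1/3, 3/8, 1/2, 3/5, 12/7, 7*sqrt(5)}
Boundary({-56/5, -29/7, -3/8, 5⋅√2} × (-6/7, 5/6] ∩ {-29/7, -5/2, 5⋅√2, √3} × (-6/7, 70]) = {-29/7, 5⋅√2} × [-6/7, 5/6]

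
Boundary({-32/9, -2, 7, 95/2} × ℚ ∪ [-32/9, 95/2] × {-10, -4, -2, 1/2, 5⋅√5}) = ({-32/9, -2, 7, 95/2} × ℝ) ∪ ([-32/9, 95/2] × {-10, -4, -2, 1/2, 5⋅√5})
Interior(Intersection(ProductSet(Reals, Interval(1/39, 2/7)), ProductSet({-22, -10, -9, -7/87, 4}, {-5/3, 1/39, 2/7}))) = EmptySet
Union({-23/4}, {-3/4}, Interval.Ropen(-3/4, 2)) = Union({-23/4}, Interval.Ropen(-3/4, 2))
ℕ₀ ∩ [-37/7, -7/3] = ∅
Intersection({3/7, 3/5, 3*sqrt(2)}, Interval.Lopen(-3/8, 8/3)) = {3/7, 3/5}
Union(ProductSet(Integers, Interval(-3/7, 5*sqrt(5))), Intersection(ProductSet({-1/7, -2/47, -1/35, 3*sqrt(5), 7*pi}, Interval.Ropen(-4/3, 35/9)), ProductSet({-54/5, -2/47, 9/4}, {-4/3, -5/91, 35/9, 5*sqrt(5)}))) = Union(ProductSet({-2/47}, {-4/3, -5/91}), ProductSet(Integers, Interval(-3/7, 5*sqrt(5))))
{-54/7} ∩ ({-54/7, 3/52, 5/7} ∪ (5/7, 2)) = {-54/7}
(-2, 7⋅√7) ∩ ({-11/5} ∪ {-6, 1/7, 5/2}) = {1/7, 5/2}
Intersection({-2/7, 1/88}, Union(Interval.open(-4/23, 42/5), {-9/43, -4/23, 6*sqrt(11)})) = {1/88}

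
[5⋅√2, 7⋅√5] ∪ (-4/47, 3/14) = (-4/47, 3/14) ∪ [5⋅√2, 7⋅√5]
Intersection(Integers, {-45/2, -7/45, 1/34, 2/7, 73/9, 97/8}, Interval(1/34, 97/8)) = EmptySet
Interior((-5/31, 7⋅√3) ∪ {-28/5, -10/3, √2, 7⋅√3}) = (-5/31, 7⋅√3)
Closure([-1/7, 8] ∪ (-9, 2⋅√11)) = [-9, 8]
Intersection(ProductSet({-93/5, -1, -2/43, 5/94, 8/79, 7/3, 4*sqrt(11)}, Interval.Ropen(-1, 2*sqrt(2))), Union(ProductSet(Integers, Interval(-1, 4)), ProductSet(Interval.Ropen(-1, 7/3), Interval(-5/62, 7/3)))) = Union(ProductSet({-1}, Interval.Ropen(-1, 2*sqrt(2))), ProductSet({-1, -2/43, 5/94, 8/79}, Interval(-5/62, 7/3)))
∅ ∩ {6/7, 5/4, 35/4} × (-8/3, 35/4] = ∅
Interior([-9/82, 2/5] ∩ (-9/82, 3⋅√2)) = (-9/82, 2/5)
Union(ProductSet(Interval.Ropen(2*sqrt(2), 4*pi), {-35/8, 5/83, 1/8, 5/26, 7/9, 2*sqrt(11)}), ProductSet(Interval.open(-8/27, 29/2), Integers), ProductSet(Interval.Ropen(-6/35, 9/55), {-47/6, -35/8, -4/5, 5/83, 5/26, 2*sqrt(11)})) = Union(ProductSet(Interval.open(-8/27, 29/2), Integers), ProductSet(Interval.Ropen(-6/35, 9/55), {-47/6, -35/8, -4/5, 5/83, 5/26, 2*sqrt(11)}), ProductSet(Interval.Ropen(2*sqrt(2), 4*pi), {-35/8, 5/83, 1/8, 5/26, 7/9, 2*sqrt(11)}))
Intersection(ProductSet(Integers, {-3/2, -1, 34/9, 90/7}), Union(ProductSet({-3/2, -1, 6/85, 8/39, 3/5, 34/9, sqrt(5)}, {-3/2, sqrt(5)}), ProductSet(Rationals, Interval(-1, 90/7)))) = Union(ProductSet({-1}, {-3/2}), ProductSet(Integers, {-1, 34/9, 90/7}))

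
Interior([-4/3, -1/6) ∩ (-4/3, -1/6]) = (-4/3, -1/6)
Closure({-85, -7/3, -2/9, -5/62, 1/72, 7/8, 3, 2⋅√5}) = {-85, -7/3, -2/9, -5/62, 1/72, 7/8, 3, 2⋅√5}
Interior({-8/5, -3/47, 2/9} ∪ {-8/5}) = ∅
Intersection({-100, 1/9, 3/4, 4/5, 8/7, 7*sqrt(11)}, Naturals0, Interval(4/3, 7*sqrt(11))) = EmptySet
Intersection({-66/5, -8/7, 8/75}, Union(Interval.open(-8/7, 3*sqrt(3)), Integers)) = {8/75}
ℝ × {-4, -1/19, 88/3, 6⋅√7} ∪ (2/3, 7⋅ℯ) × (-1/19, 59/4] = (ℝ × {-4, -1/19, 88/3, 6⋅√7}) ∪ ((2/3, 7⋅ℯ) × (-1/19, 59/4])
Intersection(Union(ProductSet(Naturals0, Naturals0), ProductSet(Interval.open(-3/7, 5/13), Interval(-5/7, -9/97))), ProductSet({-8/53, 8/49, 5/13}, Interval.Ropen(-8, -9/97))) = ProductSet({-8/53, 8/49}, Interval.Ropen(-5/7, -9/97))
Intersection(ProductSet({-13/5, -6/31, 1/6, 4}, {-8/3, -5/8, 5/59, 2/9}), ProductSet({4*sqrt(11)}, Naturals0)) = EmptySet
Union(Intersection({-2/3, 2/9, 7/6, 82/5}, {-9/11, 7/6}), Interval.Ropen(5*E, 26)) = Union({7/6}, Interval.Ropen(5*E, 26))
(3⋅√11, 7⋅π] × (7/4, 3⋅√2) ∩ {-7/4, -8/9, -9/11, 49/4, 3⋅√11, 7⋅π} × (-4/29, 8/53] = ∅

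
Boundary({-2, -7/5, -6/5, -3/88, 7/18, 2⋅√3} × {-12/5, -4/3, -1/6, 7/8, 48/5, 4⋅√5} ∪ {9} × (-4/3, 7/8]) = ({9} × [-4/3, 7/8]) ∪ ({-2, -7/5, -6/5, -3/88, 7/18, 2⋅√3} × {-12/5, -4/3, -1/6, 7/8, 48/5, 4⋅√5})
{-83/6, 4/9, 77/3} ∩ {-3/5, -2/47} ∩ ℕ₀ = ∅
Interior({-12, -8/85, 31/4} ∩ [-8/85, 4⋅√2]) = ∅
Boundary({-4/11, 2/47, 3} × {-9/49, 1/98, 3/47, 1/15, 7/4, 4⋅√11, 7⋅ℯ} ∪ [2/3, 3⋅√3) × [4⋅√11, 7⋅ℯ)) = ({2/3, 3⋅√3} × [4⋅√11, 7⋅ℯ]) ∪ ({-4/11, 2/47, 3} × {-9/49, 1/98, 3/47, 1/15, 7/4, 4⋅√11, 7⋅ℯ}) ∪ ([2/3, 3⋅√3] × {4⋅√11, 7⋅ℯ})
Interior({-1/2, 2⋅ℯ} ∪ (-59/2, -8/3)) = (-59/2, -8/3)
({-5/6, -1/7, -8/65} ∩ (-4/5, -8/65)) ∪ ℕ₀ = {-1/7} ∪ ℕ₀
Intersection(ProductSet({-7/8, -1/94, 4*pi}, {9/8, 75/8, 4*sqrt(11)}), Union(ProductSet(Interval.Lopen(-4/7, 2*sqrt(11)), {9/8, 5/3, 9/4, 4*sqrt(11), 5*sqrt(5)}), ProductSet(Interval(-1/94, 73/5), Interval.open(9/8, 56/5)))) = Union(ProductSet({-1/94}, {9/8, 4*sqrt(11)}), ProductSet({-1/94, 4*pi}, {75/8}))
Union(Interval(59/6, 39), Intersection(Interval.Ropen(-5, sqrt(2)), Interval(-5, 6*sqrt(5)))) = Union(Interval.Ropen(-5, sqrt(2)), Interval(59/6, 39))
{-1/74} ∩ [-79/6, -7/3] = ∅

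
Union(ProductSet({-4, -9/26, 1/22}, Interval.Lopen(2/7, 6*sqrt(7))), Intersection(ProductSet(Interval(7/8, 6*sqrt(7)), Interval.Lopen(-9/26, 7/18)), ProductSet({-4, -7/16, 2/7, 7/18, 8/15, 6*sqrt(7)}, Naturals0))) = Union(ProductSet({6*sqrt(7)}, Range(0, 1, 1)), ProductSet({-4, -9/26, 1/22}, Interval.Lopen(2/7, 6*sqrt(7))))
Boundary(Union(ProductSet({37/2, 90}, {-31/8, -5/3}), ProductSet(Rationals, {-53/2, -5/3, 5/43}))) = Union(ProductSet({37/2, 90}, {-31/8, -5/3}), ProductSet(Reals, {-53/2, -5/3, 5/43}))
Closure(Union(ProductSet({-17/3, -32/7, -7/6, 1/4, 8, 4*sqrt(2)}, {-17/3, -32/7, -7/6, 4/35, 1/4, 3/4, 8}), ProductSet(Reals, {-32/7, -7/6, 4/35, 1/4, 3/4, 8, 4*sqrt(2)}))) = Union(ProductSet({-17/3, -32/7, -7/6, 1/4, 8, 4*sqrt(2)}, {-17/3, -32/7, -7/6, 4/35, 1/4, 3/4, 8}), ProductSet(Reals, {-32/7, -7/6, 4/35, 1/4, 3/4, 8, 4*sqrt(2)}))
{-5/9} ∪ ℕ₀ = {-5/9} ∪ ℕ₀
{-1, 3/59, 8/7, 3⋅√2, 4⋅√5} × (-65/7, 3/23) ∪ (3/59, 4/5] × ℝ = ((3/59, 4/5] × ℝ) ∪ ({-1, 3/59, 8/7, 3⋅√2, 4⋅√5} × (-65/7, 3/23))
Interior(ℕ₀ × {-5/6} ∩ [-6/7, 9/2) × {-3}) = ∅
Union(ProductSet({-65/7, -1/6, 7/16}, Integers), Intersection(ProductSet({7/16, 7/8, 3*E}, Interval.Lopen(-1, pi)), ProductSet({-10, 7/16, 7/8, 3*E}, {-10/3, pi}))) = Union(ProductSet({-65/7, -1/6, 7/16}, Integers), ProductSet({7/16, 7/8, 3*E}, {pi}))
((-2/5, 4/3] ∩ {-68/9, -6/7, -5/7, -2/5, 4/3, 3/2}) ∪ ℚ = ℚ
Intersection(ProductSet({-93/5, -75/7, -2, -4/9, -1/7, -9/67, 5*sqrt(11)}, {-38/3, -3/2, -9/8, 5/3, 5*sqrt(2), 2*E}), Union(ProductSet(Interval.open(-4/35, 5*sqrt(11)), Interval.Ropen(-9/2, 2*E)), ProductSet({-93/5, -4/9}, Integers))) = EmptySet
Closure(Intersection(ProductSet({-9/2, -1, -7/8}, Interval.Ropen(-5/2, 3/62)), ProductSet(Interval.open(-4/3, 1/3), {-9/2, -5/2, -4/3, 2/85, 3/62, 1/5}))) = ProductSet({-1, -7/8}, {-5/2, -4/3, 2/85})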